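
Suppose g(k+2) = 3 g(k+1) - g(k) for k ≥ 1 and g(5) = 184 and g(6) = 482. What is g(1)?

-2

Rearranging, g(k-2) = -(g(k) - 3 g(k-1)).
g(4) = -(482 - 3*184) = 70
g(3) = -(184 - 3*70) = 26
g(2) = -(70 - 3*26) = 8
g(1) = -(26 - 3*8) = -2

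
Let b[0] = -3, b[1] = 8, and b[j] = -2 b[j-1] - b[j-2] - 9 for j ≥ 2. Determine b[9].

84

b[2] = -2(8) - (-3) - 9 = -22
b[3] = -2(-22) - 8 - 9 = 27
b[4] = -2(27) - (-22) - 9 = -41
b[5] = -2(-41) - 27 - 9 = 46
b[6] = -2(46) - (-41) - 9 = -60
b[7] = -2(-60) - 46 - 9 = 65
b[8] = -2(65) - (-60) - 9 = -79
b[9] = -2(-79) - 65 - 9 = 84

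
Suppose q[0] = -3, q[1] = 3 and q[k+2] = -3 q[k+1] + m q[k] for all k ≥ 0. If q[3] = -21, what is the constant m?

-4

q[2] = -9 - 3m
q[3] = 27 + 12m
So 27 + 12m = -21, giving m = -4.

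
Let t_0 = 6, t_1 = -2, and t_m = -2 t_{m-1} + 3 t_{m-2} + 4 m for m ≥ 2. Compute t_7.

-5294

t_2 = -2·(-2) + 3·6 + 8 = 30
t_3 = -2·30 + 3·(-2) + 12 = -54
t_4 = -2·(-54) + 3·30 + 16 = 214
t_5 = -2·214 + 3·(-54) + 20 = -570
t_6 = -2·(-570) + 3·214 + 24 = 1806
t_7 = -2·1806 + 3·(-570) + 28 = -5294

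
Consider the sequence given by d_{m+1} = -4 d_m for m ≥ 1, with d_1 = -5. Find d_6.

d_2 = -4(-5) = 20
d_3 = -4(20) = -80
d_4 = -4(-80) = 320
d_5 = -4(320) = -1280
d_6 = -4(-1280) = 5120

5120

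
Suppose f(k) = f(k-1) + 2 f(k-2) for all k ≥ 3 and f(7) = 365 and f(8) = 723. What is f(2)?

Rearranging, f(k-2) = (f(k) - f(k-1)) / 2.
f(6) = (723 - 365) / 2 = 358/2 = 179
f(5) = (365 - 179) / 2 = 186/2 = 93
f(4) = (179 - 93) / 2 = 86/2 = 43
f(3) = (93 - 43) / 2 = 50/2 = 25
f(2) = (43 - 25) / 2 = 18/2 = 9

9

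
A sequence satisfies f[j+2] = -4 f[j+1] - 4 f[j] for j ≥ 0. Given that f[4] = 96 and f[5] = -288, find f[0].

Rearranging, f[j-2] = (f[j] + 4 f[j-1]) / -4.
f[3] = (-288 + 4·96) / -4 = 96/-4 = -24
f[2] = (96 + 4·(-24)) / -4 = 0/-4 = 0
f[1] = (-24 + 4·0) / -4 = -24/-4 = 6
f[0] = (0 + 4·6) / -4 = 24/-4 = -6

-6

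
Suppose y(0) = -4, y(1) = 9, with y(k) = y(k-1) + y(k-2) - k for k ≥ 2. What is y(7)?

y(2) = 9 + (-4) - 2 = 3
y(3) = 3 + 9 - 3 = 9
y(4) = 9 + 3 - 4 = 8
y(5) = 8 + 9 - 5 = 12
y(6) = 12 + 8 - 6 = 14
y(7) = 14 + 12 - 7 = 19

19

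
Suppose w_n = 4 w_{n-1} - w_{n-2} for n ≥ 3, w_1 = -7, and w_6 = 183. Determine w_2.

-1

Let w_2 = x.
w_3 = 7 + 4x
w_4 = 28 + 15x
w_5 = 105 + 56x
w_6 = 392 + 209x
So 392 + 209x = 183, giving x = -1.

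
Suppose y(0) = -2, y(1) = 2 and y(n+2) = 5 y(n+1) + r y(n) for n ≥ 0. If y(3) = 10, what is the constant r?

y(2) = 10 - 2r
y(3) = 50 - 8r
So 50 - 8r = 10, giving r = 5.

5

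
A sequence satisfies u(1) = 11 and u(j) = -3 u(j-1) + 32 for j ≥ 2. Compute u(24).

The fixed point is 32/(1 + 3) = 8, so u(j) - 8 = -3(u(j-1) - 8).
Hence u(j) = 3·(-3)^{j-1} + 8.
u(24) = 3·(-3)^{23} + 8 = 3·-94143178827 + 8 = -282429536473.

-282429536473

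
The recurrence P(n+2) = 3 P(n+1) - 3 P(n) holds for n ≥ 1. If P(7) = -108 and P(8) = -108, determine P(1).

4

Rearranging, P(n-2) = (P(n) - 3 P(n-1)) / -3.
P(6) = (-108 - 3*(-108)) / -3 = 216/-3 = -72
P(5) = (-108 - 3*(-72)) / -3 = 108/-3 = -36
P(4) = (-72 - 3*(-36)) / -3 = 36/-3 = -12
P(3) = (-36 - 3*(-12)) / -3 = 0/-3 = 0
P(2) = (-12 - 3*0) / -3 = -12/-3 = 4
P(1) = (0 - 3*4) / -3 = -12/-3 = 4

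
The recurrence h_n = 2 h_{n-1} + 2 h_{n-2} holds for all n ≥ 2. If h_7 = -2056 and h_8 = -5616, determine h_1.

-7

Rearranging, h_{n-2} = (h_n - 2 h_{n-1}) / 2.
h_6 = (-5616 - 2(-2056)) / 2 = -1504/2 = -752
h_5 = (-2056 - 2(-752)) / 2 = -552/2 = -276
h_4 = (-752 - 2(-276)) / 2 = -200/2 = -100
h_3 = (-276 - 2(-100)) / 2 = -76/2 = -38
h_2 = (-100 - 2(-38)) / 2 = -24/2 = -12
h_1 = (-38 - 2(-12)) / 2 = -14/2 = -7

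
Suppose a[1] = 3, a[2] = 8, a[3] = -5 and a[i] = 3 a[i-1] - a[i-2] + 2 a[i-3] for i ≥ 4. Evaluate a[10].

-6133

a[4] = 3*(-5) - 8 + 2*3 = -17
a[5] = 3*(-17) - (-5) + 2*8 = -30
a[6] = 3*(-30) - (-17) + 2*(-5) = -83
a[7] = 3*(-83) - (-30) + 2*(-17) = -253
a[8] = 3*(-253) - (-83) + 2*(-30) = -736
a[9] = 3*(-736) - (-253) + 2*(-83) = -2121
a[10] = 3*(-2121) - (-736) + 2*(-253) = -6133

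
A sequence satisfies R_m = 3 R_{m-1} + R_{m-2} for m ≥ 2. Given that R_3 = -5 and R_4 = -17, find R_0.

Rearranging, R_{m-2} = R_m - 3 R_{m-1}.
R_2 = -17 - 3(-5) = -2
R_1 = -5 - 3(-2) = 1
R_0 = -2 - 3(1) = -5

-5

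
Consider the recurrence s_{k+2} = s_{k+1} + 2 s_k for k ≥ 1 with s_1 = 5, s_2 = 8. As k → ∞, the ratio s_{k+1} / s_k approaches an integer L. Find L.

The characteristic equation is r^2 - r - 2 = 0, which factors as (r - 2)(r + 1) = 0.
So the roots are 2 and -1. Since |2| > |-1| and the coefficient of 2^k is non-zero, the ratio tends to 2.

2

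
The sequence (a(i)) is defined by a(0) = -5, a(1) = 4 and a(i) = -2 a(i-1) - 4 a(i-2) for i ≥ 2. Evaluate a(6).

a(2) = -2·4 - 4·(-5) = 12
a(3) = -2·12 - 4·4 = -40
a(4) = -2·(-40) - 4·12 = 32
a(5) = -2·32 - 4·(-40) = 96
a(6) = -2·96 - 4·32 = -320

-320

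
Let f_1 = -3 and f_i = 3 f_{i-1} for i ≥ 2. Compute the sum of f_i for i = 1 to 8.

f_2 = 3*(-3) = -9
f_3 = 3*(-9) = -27
f_4 = 3*(-27) = -81
f_5 = 3*(-81) = -243
f_6 = 3*(-243) = -729
f_7 = 3*(-729) = -2187
f_8 = 3*(-2187) = -6561
Sum = (-3) + (-9) + (-27) + (-81) + (-243) + (-729) + (-2187) + (-6561) = -9840

-9840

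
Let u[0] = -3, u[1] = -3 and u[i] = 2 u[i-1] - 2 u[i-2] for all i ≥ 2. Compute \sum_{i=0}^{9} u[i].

-96

u[2] = 2(-3) - 2(-3) = 0
u[3] = 2(0) - 2(-3) = 6
u[4] = 2(6) - 2(0) = 12
u[5] = 2(12) - 2(6) = 12
u[6] = 2(12) - 2(12) = 0
u[7] = 2(0) - 2(12) = -24
u[8] = 2(-24) - 2(0) = -48
u[9] = 2(-48) - 2(-24) = -48
Sum = (-3) + (-3) + 0 + 6 + 12 + 12 + 0 + (-24) + (-48) + (-48) = -96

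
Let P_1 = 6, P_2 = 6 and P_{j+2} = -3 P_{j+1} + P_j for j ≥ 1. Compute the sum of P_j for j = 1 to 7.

-1146

P_3 = -3·6 + 6 = -12
P_4 = -3·(-12) + 6 = 42
P_5 = -3·42 + (-12) = -138
P_6 = -3·(-138) + 42 = 456
P_7 = -3·456 + (-138) = -1506
Sum = 6 + 6 + (-12) + 42 + (-138) + 456 + (-1506) = -1146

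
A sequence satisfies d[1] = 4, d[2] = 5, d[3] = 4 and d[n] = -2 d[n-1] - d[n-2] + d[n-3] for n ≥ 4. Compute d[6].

-25

d[4] = -2*4 - 5 + 4 = -9
d[5] = -2*(-9) - 4 + 5 = 19
d[6] = -2*19 - (-9) + 4 = -25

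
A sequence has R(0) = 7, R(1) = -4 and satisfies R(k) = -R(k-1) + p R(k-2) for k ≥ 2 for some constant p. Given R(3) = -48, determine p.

4

R(2) = 4 + 7p
R(3) = -4 - 11p
So -4 - 11p = -48, giving p = 4.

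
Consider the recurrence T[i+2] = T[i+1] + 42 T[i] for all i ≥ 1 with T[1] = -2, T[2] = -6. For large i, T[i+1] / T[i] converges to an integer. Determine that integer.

The characteristic equation is r^2 - r - 42 = 0, which factors as (r - 7)(r + 6) = 0.
So the roots are 7 and -6. Since |7| > |-6| and the coefficient of 7^i is non-zero, the ratio tends to 7.

7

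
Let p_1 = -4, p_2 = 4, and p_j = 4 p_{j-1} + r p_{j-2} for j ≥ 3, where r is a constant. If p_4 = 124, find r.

-5

p_3 = 16 - 4r
p_4 = 64 - 12r
So 64 - 12r = 124, giving r = -5.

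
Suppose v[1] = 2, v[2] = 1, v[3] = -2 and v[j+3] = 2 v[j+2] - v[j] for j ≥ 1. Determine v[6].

-24

v[4] = 2*(-2) - 2 = -6
v[5] = 2*(-6) - 1 = -13
v[6] = 2*(-13) - (-2) = -24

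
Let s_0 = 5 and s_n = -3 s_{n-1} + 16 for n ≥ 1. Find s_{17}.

The fixed point is 16/(1 + 3) = 4, so s_n - 4 = -3(s_{n-1} - 4).
Hence s_n = 1·(-3)^n + 4.
s_{17} = 1·(-3)^{17} + 4 = 1·-129140163 + 4 = -129140159.

-129140159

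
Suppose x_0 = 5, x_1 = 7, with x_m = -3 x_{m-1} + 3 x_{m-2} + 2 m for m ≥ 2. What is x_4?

-97

x_2 = -3*7 + 3*5 + 4 = -2
x_3 = -3*(-2) + 3*7 + 6 = 33
x_4 = -3*33 + 3*(-2) + 8 = -97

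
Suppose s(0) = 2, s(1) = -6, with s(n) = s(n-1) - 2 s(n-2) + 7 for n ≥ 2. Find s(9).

156

s(2) = (-6) - 2*2 + 7 = -3
s(3) = (-3) - 2*(-6) + 7 = 16
s(4) = 16 - 2*(-3) + 7 = 29
s(5) = 29 - 2*16 + 7 = 4
s(6) = 4 - 2*29 + 7 = -47
s(7) = (-47) - 2*4 + 7 = -48
s(8) = (-48) - 2*(-47) + 7 = 53
s(9) = 53 - 2*(-48) + 7 = 156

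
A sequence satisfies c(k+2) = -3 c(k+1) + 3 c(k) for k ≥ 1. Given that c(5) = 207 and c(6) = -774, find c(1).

7

Rearranging, c(k-2) = (c(k) + 3 c(k-1)) / 3.
c(4) = (-774 + 3(207)) / 3 = -153/3 = -51
c(3) = (207 + 3(-51)) / 3 = 54/3 = 18
c(2) = (-51 + 3(18)) / 3 = 3/3 = 1
c(1) = (18 + 3(1)) / 3 = 21/3 = 7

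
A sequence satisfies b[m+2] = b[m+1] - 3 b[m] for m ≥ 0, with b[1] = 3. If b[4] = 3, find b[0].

3

Let b[0] = x.
b[2] = 3 - 3x
b[3] = -6 - 3x
b[4] = -15 + 6x
So -15 + 6x = 3, giving x = 3.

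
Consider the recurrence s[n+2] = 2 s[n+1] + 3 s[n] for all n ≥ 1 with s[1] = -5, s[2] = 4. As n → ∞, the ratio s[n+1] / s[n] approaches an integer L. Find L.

The characteristic equation is r^2 - 2r - 3 = 0, which factors as (r - 3)(r + 1) = 0.
So the roots are 3 and -1. Since |3| > |-1| and the coefficient of 3^n is non-zero, the ratio tends to 3.

3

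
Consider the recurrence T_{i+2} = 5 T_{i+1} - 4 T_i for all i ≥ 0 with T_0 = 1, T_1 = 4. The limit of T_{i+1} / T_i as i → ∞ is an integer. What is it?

The characteristic equation is r^2 - 5r + 4 = 0, which factors as (r - 4)(r - 1) = 0.
So the roots are 4 and 1. Since |4| > |1| and the coefficient of 4^i is non-zero, the ratio tends to 4.

4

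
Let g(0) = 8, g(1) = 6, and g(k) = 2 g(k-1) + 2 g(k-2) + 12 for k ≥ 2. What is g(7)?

g(2) = 2(6) + 2(8) + 12 = 40
g(3) = 2(40) + 2(6) + 12 = 104
g(4) = 2(104) + 2(40) + 12 = 300
g(5) = 2(300) + 2(104) + 12 = 820
g(6) = 2(820) + 2(300) + 12 = 2252
g(7) = 2(2252) + 2(820) + 12 = 6156

6156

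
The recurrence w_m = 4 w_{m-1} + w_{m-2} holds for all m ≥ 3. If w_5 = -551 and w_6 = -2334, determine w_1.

Rearranging, w_{m-2} = w_m - 4 w_{m-1}.
w_4 = -2334 - 4(-551) = -130
w_3 = -551 - 4(-130) = -31
w_2 = -130 - 4(-31) = -6
w_1 = -31 - 4(-6) = -7

-7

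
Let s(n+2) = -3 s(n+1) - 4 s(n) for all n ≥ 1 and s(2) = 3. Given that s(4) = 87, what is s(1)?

Let s(1) = z.
s(3) = -9 - 4z
s(4) = 15 + 12z
So 15 + 12z = 87, giving z = 6.

6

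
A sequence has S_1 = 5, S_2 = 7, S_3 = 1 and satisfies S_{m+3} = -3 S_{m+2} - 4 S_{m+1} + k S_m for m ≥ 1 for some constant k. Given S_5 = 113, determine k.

-3

S_4 = -31 + 5k
S_5 = 89 - 8k
So 89 - 8k = 113, giving k = -3.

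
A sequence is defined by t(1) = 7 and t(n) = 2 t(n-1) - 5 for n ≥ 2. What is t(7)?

133

t(2) = 2*7 - 5 = 9
t(3) = 2*9 - 5 = 13
t(4) = 2*13 - 5 = 21
t(5) = 2*21 - 5 = 37
t(6) = 2*37 - 5 = 69
t(7) = 2*69 - 5 = 133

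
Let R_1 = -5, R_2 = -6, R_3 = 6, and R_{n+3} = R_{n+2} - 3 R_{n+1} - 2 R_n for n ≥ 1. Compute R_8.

-36

R_4 = 6 - 3(-6) - 2(-5) = 34
R_5 = 34 - 3(6) - 2(-6) = 28
R_6 = 28 - 3(34) - 2(6) = -86
R_7 = (-86) - 3(28) - 2(34) = -238
R_8 = (-238) - 3(-86) - 2(28) = -36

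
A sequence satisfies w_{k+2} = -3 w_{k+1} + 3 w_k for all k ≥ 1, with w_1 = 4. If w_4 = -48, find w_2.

Let w_2 = y.
w_3 = 12 - 3y
w_4 = -36 + 12y
So -36 + 12y = -48, giving y = -1.

-1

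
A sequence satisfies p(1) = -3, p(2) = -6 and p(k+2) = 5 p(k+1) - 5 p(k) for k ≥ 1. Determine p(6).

p(3) = 5·(-6) - 5·(-3) = -15
p(4) = 5·(-15) - 5·(-6) = -45
p(5) = 5·(-45) - 5·(-15) = -150
p(6) = 5·(-150) - 5·(-45) = -525

-525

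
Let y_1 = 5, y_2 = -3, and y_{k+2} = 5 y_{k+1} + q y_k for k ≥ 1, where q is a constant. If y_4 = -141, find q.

-3

y_3 = -15 + 5q
y_4 = -75 + 22q
So -75 + 22q = -141, giving q = -3.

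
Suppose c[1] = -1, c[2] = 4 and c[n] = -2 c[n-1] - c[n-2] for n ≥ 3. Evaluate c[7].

-19

c[3] = -2*4 - (-1) = -7
c[4] = -2*(-7) - 4 = 10
c[5] = -2*10 - (-7) = -13
c[6] = -2*(-13) - 10 = 16
c[7] = -2*16 - (-13) = -19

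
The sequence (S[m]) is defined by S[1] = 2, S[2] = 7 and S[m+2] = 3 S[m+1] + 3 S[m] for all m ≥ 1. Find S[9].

S[3] = 3*7 + 3*2 = 27
S[4] = 3*27 + 3*7 = 102
S[5] = 3*102 + 3*27 = 387
S[6] = 3*387 + 3*102 = 1467
S[7] = 3*1467 + 3*387 = 5562
S[8] = 3*5562 + 3*1467 = 21087
S[9] = 3*21087 + 3*5562 = 79947

79947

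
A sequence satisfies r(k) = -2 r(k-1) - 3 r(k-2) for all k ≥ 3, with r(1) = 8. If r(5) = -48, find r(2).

-6

Let r(2) = v.
r(3) = -24 - 2v
r(4) = 48 + v
r(5) = -24 + 4v
So -24 + 4v = -48, giving v = -6.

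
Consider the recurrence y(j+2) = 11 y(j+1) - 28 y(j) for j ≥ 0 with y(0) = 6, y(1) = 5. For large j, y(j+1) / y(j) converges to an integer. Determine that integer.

7

The characteristic equation is r^2 - 11r + 28 = 0, which factors as (r - 7)(r - 4) = 0.
So the roots are 7 and 4. Since |7| > |4| and the coefficient of 7^j is non-zero, the ratio tends to 7.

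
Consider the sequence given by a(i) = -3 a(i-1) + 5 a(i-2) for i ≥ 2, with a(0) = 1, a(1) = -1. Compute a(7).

a(2) = -3(-1) + 5(1) = 8
a(3) = -3(8) + 5(-1) = -29
a(4) = -3(-29) + 5(8) = 127
a(5) = -3(127) + 5(-29) = -526
a(6) = -3(-526) + 5(127) = 2213
a(7) = -3(2213) + 5(-526) = -9269

-9269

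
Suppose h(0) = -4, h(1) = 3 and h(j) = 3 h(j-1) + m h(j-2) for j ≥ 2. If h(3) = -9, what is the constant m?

h(2) = 9 - 4m
h(3) = 27 - 9m
So 27 - 9m = -9, giving m = 4.

4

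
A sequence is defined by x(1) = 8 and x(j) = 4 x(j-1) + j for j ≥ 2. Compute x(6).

x(2) = 4·8 + 2 = 34
x(3) = 4·34 + 3 = 139
x(4) = 4·139 + 4 = 560
x(5) = 4·560 + 5 = 2245
x(6) = 4·2245 + 6 = 8986

8986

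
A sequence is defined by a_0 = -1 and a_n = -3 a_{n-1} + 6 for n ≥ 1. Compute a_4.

-201

a_1 = -3(-1) + 6 = 9
a_2 = -3(9) + 6 = -21
a_3 = -3(-21) + 6 = 69
a_4 = -3(69) + 6 = -201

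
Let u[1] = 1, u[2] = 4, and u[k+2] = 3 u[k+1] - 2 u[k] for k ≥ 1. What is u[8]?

u[3] = 3*4 - 2*1 = 10
u[4] = 3*10 - 2*4 = 22
u[5] = 3*22 - 2*10 = 46
u[6] = 3*46 - 2*22 = 94
u[7] = 3*94 - 2*46 = 190
u[8] = 3*190 - 2*94 = 382

382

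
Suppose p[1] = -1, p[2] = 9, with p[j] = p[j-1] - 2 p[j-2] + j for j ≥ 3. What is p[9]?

15

p[3] = 9 - 2(-1) + 3 = 14
p[4] = 14 - 2(9) + 4 = 0
p[5] = 0 - 2(14) + 5 = -23
p[6] = (-23) - 2(0) + 6 = -17
p[7] = (-17) - 2(-23) + 7 = 36
p[8] = 36 - 2(-17) + 8 = 78
p[9] = 78 - 2(36) + 9 = 15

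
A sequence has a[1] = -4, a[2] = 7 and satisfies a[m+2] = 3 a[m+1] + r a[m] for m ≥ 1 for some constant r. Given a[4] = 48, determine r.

3

a[3] = 21 - 4r
a[4] = 63 - 5r
So 63 - 5r = 48, giving r = 3.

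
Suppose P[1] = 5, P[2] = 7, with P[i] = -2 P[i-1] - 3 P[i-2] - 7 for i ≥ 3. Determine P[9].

P[3] = -2(7) - 3(5) - 7 = -36
P[4] = -2(-36) - 3(7) - 7 = 44
P[5] = -2(44) - 3(-36) - 7 = 13
P[6] = -2(13) - 3(44) - 7 = -165
P[7] = -2(-165) - 3(13) - 7 = 284
P[8] = -2(284) - 3(-165) - 7 = -80
P[9] = -2(-80) - 3(284) - 7 = -699

-699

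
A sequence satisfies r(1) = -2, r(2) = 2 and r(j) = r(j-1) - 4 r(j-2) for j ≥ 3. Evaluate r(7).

106

r(3) = 2 - 4*(-2) = 10
r(4) = 10 - 4*2 = 2
r(5) = 2 - 4*10 = -38
r(6) = (-38) - 4*2 = -46
r(7) = (-46) - 4*(-38) = 106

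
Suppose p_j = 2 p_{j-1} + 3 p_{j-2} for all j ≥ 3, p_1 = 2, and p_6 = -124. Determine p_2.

-4

Let p_2 = y.
p_3 = 6 + 2y
p_4 = 12 + 7y
p_5 = 42 + 20y
p_6 = 120 + 61y
So 120 + 61y = -124, giving y = -4.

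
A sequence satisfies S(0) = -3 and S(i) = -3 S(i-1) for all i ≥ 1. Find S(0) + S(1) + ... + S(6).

S(1) = -3·(-3) = 9
S(2) = -3·9 = -27
S(3) = -3·(-27) = 81
S(4) = -3·81 = -243
S(5) = -3·(-243) = 729
S(6) = -3·729 = -2187
Sum = (-3) + 9 + (-27) + 81 + (-243) + 729 + (-2187) = -1641

-1641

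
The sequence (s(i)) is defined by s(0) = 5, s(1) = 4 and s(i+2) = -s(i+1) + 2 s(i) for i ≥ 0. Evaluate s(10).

s(2) = -4 + 2*5 = 6
s(3) = -6 + 2*4 = 2
s(4) = -2 + 2*6 = 10
s(5) = -10 + 2*2 = -6
s(6) = -(-6) + 2*10 = 26
s(7) = -26 + 2*(-6) = -38
s(8) = -(-38) + 2*26 = 90
s(9) = -90 + 2*(-38) = -166
s(10) = -(-166) + 2*90 = 346

346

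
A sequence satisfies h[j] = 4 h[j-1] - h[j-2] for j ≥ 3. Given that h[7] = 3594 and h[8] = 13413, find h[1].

Rearranging, h[j-2] = -(h[j] - 4 h[j-1]).
h[6] = -(13413 - 4·3594) = 963
h[5] = -(3594 - 4·963) = 258
h[4] = -(963 - 4·258) = 69
h[3] = -(258 - 4·69) = 18
h[2] = -(69 - 4·18) = 3
h[1] = -(18 - 4·3) = -6

-6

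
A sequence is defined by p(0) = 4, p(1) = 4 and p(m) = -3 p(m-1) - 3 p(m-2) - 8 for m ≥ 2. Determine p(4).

p(2) = -3*4 - 3*4 - 8 = -32
p(3) = -3*(-32) - 3*4 - 8 = 76
p(4) = -3*76 - 3*(-32) - 8 = -140

-140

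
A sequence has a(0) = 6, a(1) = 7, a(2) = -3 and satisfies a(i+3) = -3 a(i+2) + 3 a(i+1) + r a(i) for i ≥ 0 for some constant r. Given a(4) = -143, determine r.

a(3) = 30 + 6r
a(4) = -99 - 11r
So -99 - 11r = -143, giving r = 4.

4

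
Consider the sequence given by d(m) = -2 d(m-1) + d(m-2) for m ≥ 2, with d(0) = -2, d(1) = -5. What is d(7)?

d(2) = -2(-5) + (-2) = 8
d(3) = -2(8) + (-5) = -21
d(4) = -2(-21) + 8 = 50
d(5) = -2(50) + (-21) = -121
d(6) = -2(-121) + 50 = 292
d(7) = -2(292) + (-121) = -705

-705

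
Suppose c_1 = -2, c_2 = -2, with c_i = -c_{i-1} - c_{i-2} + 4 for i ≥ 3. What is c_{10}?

-2

c_3 = -(-2) - (-2) + 4 = 8
c_4 = -8 - (-2) + 4 = -2
c_5 = -(-2) - 8 + 4 = -2
c_6 = -(-2) - (-2) + 4 = 8
c_7 = -8 - (-2) + 4 = -2
c_8 = -(-2) - 8 + 4 = -2
c_9 = -(-2) - (-2) + 4 = 8
c_{10} = -8 - (-2) + 4 = -2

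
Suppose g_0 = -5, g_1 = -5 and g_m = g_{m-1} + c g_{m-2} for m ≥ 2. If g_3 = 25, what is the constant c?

g_2 = -5 - 5c
g_3 = -5 - 10c
So -5 - 10c = 25, giving c = -3.

-3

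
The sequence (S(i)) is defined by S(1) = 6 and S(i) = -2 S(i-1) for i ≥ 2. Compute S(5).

S(2) = -2(6) = -12
S(3) = -2(-12) = 24
S(4) = -2(24) = -48
S(5) = -2(-48) = 96

96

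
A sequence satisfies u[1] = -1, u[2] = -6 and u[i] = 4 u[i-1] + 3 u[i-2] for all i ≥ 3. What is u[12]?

u[3] = 4·(-6) + 3·(-1) = -27
u[4] = 4·(-27) + 3·(-6) = -126
u[5] = 4·(-126) + 3·(-27) = -585
u[6] = 4·(-585) + 3·(-126) = -2718
u[7] = 4·(-2718) + 3·(-585) = -12627
u[8] = 4·(-12627) + 3·(-2718) = -58662
u[9] = 4·(-58662) + 3·(-12627) = -272529
u[10] = 4·(-272529) + 3·(-58662) = -1266102
u[11] = 4·(-1266102) + 3·(-272529) = -5881995
u[12] = 4·(-5881995) + 3·(-1266102) = -27326286

-27326286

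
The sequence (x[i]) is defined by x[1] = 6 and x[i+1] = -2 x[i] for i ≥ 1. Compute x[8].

-768

x[2] = -2·6 = -12
x[3] = -2·(-12) = 24
x[4] = -2·24 = -48
x[5] = -2·(-48) = 96
x[6] = -2·96 = -192
x[7] = -2·(-192) = 384
x[8] = -2·384 = -768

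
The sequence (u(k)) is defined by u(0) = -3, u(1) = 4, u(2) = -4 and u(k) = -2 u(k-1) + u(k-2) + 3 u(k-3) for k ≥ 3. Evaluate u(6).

u(3) = -2·(-4) + 4 + 3·(-3) = 3
u(4) = -2·3 + (-4) + 3·4 = 2
u(5) = -2·2 + 3 + 3·(-4) = -13
u(6) = -2·(-13) + 2 + 3·3 = 37

37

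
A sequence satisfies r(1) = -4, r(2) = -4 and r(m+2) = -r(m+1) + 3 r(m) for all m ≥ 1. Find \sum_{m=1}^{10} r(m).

r(3) = -(-4) + 3*(-4) = -8
r(4) = -(-8) + 3*(-4) = -4
r(5) = -(-4) + 3*(-8) = -20
r(6) = -(-20) + 3*(-4) = 8
r(7) = -8 + 3*(-20) = -68
r(8) = -(-68) + 3*8 = 92
r(9) = -92 + 3*(-68) = -296
r(10) = -(-296) + 3*92 = 572
Sum = (-4) + (-4) + (-8) + (-4) + (-20) + 8 + (-68) + 92 + (-296) + 572 = 268

268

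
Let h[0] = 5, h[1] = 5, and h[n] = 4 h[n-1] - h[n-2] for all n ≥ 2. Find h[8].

h[2] = 4*5 - 5 = 15
h[3] = 4*15 - 5 = 55
h[4] = 4*55 - 15 = 205
h[5] = 4*205 - 55 = 765
h[6] = 4*765 - 205 = 2855
h[7] = 4*2855 - 765 = 10655
h[8] = 4*10655 - 2855 = 39765

39765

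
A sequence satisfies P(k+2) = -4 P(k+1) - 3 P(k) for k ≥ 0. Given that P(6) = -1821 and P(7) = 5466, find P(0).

-1

Rearranging, P(k-2) = (P(k) + 4 P(k-1)) / -3.
P(5) = (5466 + 4*(-1821)) / -3 = -1818/-3 = 606
P(4) = (-1821 + 4*606) / -3 = 603/-3 = -201
P(3) = (606 + 4*(-201)) / -3 = -198/-3 = 66
P(2) = (-201 + 4*66) / -3 = 63/-3 = -21
P(1) = (66 + 4*(-21)) / -3 = -18/-3 = 6
P(0) = (-21 + 4*6) / -3 = 3/-3 = -1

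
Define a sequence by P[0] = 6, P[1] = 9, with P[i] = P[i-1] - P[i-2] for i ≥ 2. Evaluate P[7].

P[2] = 9 - 6 = 3
P[3] = 3 - 9 = -6
P[4] = (-6) - 3 = -9
P[5] = (-9) - (-6) = -3
P[6] = (-3) - (-9) = 6
P[7] = 6 - (-3) = 9

9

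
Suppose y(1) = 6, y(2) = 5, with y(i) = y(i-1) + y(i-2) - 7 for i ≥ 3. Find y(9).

-48

y(3) = 5 + 6 - 7 = 4
y(4) = 4 + 5 - 7 = 2
y(5) = 2 + 4 - 7 = -1
y(6) = (-1) + 2 - 7 = -6
y(7) = (-6) + (-1) - 7 = -14
y(8) = (-14) + (-6) - 7 = -27
y(9) = (-27) + (-14) - 7 = -48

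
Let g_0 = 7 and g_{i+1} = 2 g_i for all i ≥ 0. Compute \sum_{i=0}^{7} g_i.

1785

g_1 = 2*7 = 14
g_2 = 2*14 = 28
g_3 = 2*28 = 56
g_4 = 2*56 = 112
g_5 = 2*112 = 224
g_6 = 2*224 = 448
g_7 = 2*448 = 896
Sum = 7 + 14 + 28 + 56 + 112 + 224 + 448 + 896 = 1785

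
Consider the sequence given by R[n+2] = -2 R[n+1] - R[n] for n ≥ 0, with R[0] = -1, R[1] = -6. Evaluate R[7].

R[2] = -2(-6) - (-1) = 13
R[3] = -2(13) - (-6) = -20
R[4] = -2(-20) - 13 = 27
R[5] = -2(27) - (-20) = -34
R[6] = -2(-34) - 27 = 41
R[7] = -2(41) - (-34) = -48

-48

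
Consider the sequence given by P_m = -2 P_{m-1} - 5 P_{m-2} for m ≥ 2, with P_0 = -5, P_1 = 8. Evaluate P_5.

148

P_2 = -2·8 - 5·(-5) = 9
P_3 = -2·9 - 5·8 = -58
P_4 = -2·(-58) - 5·9 = 71
P_5 = -2·71 - 5·(-58) = 148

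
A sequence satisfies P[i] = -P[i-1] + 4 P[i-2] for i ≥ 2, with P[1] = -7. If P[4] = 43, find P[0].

Let P[0] = x.
P[2] = 7 + 4x
P[3] = -35 - 4x
P[4] = 63 + 20x
So 63 + 20x = 43, giving x = -1.

-1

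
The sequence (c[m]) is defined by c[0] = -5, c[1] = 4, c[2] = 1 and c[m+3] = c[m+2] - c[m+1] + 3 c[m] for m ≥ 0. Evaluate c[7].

-68

c[3] = 1 - 4 + 3(-5) = -18
c[4] = (-18) - 1 + 3(4) = -7
c[5] = (-7) - (-18) + 3(1) = 14
c[6] = 14 - (-7) + 3(-18) = -33
c[7] = (-33) - 14 + 3(-7) = -68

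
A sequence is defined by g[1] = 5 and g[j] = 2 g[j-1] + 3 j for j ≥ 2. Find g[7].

g[2] = 2*5 + 6 = 16
g[3] = 2*16 + 9 = 41
g[4] = 2*41 + 12 = 94
g[5] = 2*94 + 15 = 203
g[6] = 2*203 + 18 = 424
g[7] = 2*424 + 21 = 869

869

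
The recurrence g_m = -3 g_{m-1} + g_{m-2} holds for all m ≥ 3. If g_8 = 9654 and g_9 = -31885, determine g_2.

6

Rearranging, g_{m-2} = g_m + 3 g_{m-1}.
g_7 = -31885 + 3(9654) = -2923
g_6 = 9654 + 3(-2923) = 885
g_5 = -2923 + 3(885) = -268
g_4 = 885 + 3(-268) = 81
g_3 = -268 + 3(81) = -25
g_2 = 81 + 3(-25) = 6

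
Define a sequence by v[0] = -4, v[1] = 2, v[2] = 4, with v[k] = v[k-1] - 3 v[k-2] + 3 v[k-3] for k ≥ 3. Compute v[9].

322

v[3] = 4 - 3·2 + 3·(-4) = -14
v[4] = (-14) - 3·4 + 3·2 = -20
v[5] = (-20) - 3·(-14) + 3·4 = 34
v[6] = 34 - 3·(-20) + 3·(-14) = 52
v[7] = 52 - 3·34 + 3·(-20) = -110
v[8] = (-110) - 3·52 + 3·34 = -164
v[9] = (-164) - 3·(-110) + 3·52 = 322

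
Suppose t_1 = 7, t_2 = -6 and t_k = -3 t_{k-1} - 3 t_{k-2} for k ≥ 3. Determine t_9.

81

t_3 = -3*(-6) - 3*7 = -3
t_4 = -3*(-3) - 3*(-6) = 27
t_5 = -3*27 - 3*(-3) = -72
t_6 = -3*(-72) - 3*27 = 135
t_7 = -3*135 - 3*(-72) = -189
t_8 = -3*(-189) - 3*135 = 162
t_9 = -3*162 - 3*(-189) = 81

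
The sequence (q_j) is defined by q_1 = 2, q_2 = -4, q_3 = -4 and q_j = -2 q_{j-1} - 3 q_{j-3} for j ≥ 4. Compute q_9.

q_4 = -2·(-4) - 3·2 = 2
q_5 = -2·2 - 3·(-4) = 8
q_6 = -2·8 - 3·(-4) = -4
q_7 = -2·(-4) - 3·2 = 2
q_8 = -2·2 - 3·8 = -28
q_9 = -2·(-28) - 3·(-4) = 68

68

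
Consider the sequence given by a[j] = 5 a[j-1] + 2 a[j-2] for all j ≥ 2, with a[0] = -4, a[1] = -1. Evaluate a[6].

-10417

a[2] = 5(-1) + 2(-4) = -13
a[3] = 5(-13) + 2(-1) = -67
a[4] = 5(-67) + 2(-13) = -361
a[5] = 5(-361) + 2(-67) = -1939
a[6] = 5(-1939) + 2(-361) = -10417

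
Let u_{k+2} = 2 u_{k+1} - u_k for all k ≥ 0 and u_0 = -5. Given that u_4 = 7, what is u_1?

-2

Let u_1 = y.
u_2 = 5 + 2y
u_3 = 10 + 3y
u_4 = 15 + 4y
So 15 + 4y = 7, giving y = -2.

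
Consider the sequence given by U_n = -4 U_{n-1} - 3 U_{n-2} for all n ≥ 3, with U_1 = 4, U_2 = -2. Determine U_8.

2182

U_3 = -4(-2) - 3(4) = -4
U_4 = -4(-4) - 3(-2) = 22
U_5 = -4(22) - 3(-4) = -76
U_6 = -4(-76) - 3(22) = 238
U_7 = -4(238) - 3(-76) = -724
U_8 = -4(-724) - 3(238) = 2182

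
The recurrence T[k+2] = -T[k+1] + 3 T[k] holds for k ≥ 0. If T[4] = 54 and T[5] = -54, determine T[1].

6

Rearranging, T[k-2] = (T[k] + T[k-1]) / 3.
T[3] = (-54 + 54) / 3 = 0/3 = 0
T[2] = (54 + 0) / 3 = 54/3 = 18
T[1] = (0 + 18) / 3 = 18/3 = 6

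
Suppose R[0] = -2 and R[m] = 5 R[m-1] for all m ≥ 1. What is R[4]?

R[1] = 5*(-2) = -10
R[2] = 5*(-10) = -50
R[3] = 5*(-50) = -250
R[4] = 5*(-250) = -1250

-1250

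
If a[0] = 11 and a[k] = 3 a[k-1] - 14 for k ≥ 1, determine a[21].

The fixed point is -14/(1 - 3) = 7, so a[k] - 7 = 3(a[k-1] - 7).
Hence a[k] = 4·3^k + 7.
a[21] = 4·3^{21} + 7 = 4·10460353203 + 7 = 41841412819.

41841412819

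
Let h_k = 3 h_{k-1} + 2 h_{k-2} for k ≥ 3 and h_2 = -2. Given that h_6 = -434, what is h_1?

Let h_1 = y.
h_3 = -6 + 2y
h_4 = -22 + 6y
h_5 = -78 + 22y
h_6 = -278 + 78y
So -278 + 78y = -434, giving y = -2.

-2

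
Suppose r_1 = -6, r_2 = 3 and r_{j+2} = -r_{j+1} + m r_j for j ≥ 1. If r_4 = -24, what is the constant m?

r_3 = -3 - 6m
r_4 = 3 + 9m
So 3 + 9m = -24, giving m = -3.

-3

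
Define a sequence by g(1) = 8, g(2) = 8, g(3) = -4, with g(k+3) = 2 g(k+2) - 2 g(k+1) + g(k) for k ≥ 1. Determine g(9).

g(4) = 2·(-4) - 2·8 + 8 = -16
g(5) = 2·(-16) - 2·(-4) + 8 = -16
g(6) = 2·(-16) - 2·(-16) + (-4) = -4
g(7) = 2·(-4) - 2·(-16) + (-16) = 8
g(8) = 2·8 - 2·(-4) + (-16) = 8
g(9) = 2·8 - 2·8 + (-4) = -4

-4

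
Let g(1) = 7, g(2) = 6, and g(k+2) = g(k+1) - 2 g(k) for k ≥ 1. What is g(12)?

292

g(3) = 6 - 2·7 = -8
g(4) = (-8) - 2·6 = -20
g(5) = (-20) - 2·(-8) = -4
g(6) = (-4) - 2·(-20) = 36
g(7) = 36 - 2·(-4) = 44
g(8) = 44 - 2·36 = -28
g(9) = (-28) - 2·44 = -116
g(10) = (-116) - 2·(-28) = -60
g(11) = (-60) - 2·(-116) = 172
g(12) = 172 - 2·(-60) = 292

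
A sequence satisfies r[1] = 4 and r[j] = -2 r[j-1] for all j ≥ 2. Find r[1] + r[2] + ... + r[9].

684

r[2] = -2*4 = -8
r[3] = -2*(-8) = 16
r[4] = -2*16 = -32
r[5] = -2*(-32) = 64
r[6] = -2*64 = -128
r[7] = -2*(-128) = 256
r[8] = -2*256 = -512
r[9] = -2*(-512) = 1024
Sum = 4 + (-8) + 16 + (-32) + 64 + (-128) + 256 + (-512) + 1024 = 684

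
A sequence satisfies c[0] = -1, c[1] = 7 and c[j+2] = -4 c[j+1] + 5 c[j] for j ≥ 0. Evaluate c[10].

c[2] = -4·7 + 5·(-1) = -33
c[3] = -4·(-33) + 5·7 = 167
c[4] = -4·167 + 5·(-33) = -833
c[5] = -4·(-833) + 5·167 = 4167
c[6] = -4·4167 + 5·(-833) = -20833
c[7] = -4·(-20833) + 5·4167 = 104167
c[8] = -4·104167 + 5·(-20833) = -520833
c[9] = -4·(-520833) + 5·104167 = 2604167
c[10] = -4·2604167 + 5·(-520833) = -13020833

-13020833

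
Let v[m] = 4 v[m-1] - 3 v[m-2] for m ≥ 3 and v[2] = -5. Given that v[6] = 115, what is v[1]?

-6

Let v[1] = z.
v[3] = -20 - 3z
v[4] = -65 - 12z
v[5] = -200 - 39z
v[6] = -605 - 120z
So -605 - 120z = 115, giving z = -6.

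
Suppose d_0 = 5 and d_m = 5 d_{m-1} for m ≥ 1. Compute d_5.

15625

d_1 = 5·5 = 25
d_2 = 5·25 = 125
d_3 = 5·125 = 625
d_4 = 5·625 = 3125
d_5 = 5·3125 = 15625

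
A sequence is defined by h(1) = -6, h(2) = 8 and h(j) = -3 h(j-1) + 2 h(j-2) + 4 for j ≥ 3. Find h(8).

18500

h(3) = -3(8) + 2(-6) + 4 = -32
h(4) = -3(-32) + 2(8) + 4 = 116
h(5) = -3(116) + 2(-32) + 4 = -408
h(6) = -3(-408) + 2(116) + 4 = 1460
h(7) = -3(1460) + 2(-408) + 4 = -5192
h(8) = -3(-5192) + 2(1460) + 4 = 18500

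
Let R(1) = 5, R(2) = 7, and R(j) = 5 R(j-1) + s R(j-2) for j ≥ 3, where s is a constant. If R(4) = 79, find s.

-3

R(3) = 35 + 5s
R(4) = 175 + 32s
So 175 + 32s = 79, giving s = -3.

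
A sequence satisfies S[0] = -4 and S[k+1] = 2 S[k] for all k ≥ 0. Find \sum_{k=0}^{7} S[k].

-1020

S[1] = 2·(-4) = -8
S[2] = 2·(-8) = -16
S[3] = 2·(-16) = -32
S[4] = 2·(-32) = -64
S[5] = 2·(-64) = -128
S[6] = 2·(-128) = -256
S[7] = 2·(-256) = -512
Sum = (-4) + (-8) + (-16) + (-32) + (-64) + (-128) + (-256) + (-512) = -1020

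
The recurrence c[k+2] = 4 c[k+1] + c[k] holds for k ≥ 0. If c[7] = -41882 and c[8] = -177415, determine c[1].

Rearranging, c[k-2] = c[k] - 4 c[k-1].
c[6] = -177415 - 4(-41882) = -9887
c[5] = -41882 - 4(-9887) = -2334
c[4] = -9887 - 4(-2334) = -551
c[3] = -2334 - 4(-551) = -130
c[2] = -551 - 4(-130) = -31
c[1] = -130 - 4(-31) = -6

-6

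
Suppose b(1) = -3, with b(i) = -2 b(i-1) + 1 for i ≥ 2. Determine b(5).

b(2) = -2*(-3) + 1 = 7
b(3) = -2*7 + 1 = -13
b(4) = -2*(-13) + 1 = 27
b(5) = -2*27 + 1 = -53

-53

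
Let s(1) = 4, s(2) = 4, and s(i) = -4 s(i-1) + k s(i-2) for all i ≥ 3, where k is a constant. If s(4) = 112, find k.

s(3) = -16 + 4k
s(4) = 64 - 12k
So 64 - 12k = 112, giving k = -4.

-4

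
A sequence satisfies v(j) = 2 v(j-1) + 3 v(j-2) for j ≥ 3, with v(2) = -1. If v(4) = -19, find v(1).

Let v(1) = x.
v(3) = -2 + 3x
v(4) = -7 + 6x
So -7 + 6x = -19, giving x = -2.

-2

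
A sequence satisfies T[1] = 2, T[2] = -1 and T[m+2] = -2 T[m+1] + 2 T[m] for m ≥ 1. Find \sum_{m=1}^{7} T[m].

221

T[3] = -2·(-1) + 2·2 = 6
T[4] = -2·6 + 2·(-1) = -14
T[5] = -2·(-14) + 2·6 = 40
T[6] = -2·40 + 2·(-14) = -108
T[7] = -2·(-108) + 2·40 = 296
Sum = 2 + (-1) + 6 + (-14) + 40 + (-108) + 296 = 221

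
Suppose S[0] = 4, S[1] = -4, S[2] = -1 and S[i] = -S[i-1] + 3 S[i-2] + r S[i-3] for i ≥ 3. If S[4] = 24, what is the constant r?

-2

S[3] = -11 + 4r
S[4] = 8 - 8r
So 8 - 8r = 24, giving r = -2.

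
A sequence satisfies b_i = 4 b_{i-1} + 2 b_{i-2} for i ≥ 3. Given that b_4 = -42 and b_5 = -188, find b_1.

Rearranging, b_{i-2} = (b_i - 4 b_{i-1}) / 2.
b_3 = (-188 - 4*(-42)) / 2 = -20/2 = -10
b_2 = (-42 - 4*(-10)) / 2 = -2/2 = -1
b_1 = (-10 - 4*(-1)) / 2 = -6/2 = -3

-3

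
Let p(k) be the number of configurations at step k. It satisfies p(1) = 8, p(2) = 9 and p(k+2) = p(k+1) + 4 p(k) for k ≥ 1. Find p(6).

p(3) = 9 + 4*8 = 41
p(4) = 41 + 4*9 = 77
p(5) = 77 + 4*41 = 241
p(6) = 241 + 4*77 = 549

549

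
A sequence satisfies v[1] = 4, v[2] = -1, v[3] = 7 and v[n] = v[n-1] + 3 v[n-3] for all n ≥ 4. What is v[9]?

253

v[4] = 7 + 3·4 = 19
v[5] = 19 + 3·(-1) = 16
v[6] = 16 + 3·7 = 37
v[7] = 37 + 3·19 = 94
v[8] = 94 + 3·16 = 142
v[9] = 142 + 3·37 = 253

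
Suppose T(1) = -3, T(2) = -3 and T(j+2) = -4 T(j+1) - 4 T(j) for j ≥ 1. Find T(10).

T(3) = -4*(-3) - 4*(-3) = 24
T(4) = -4*24 - 4*(-3) = -84
T(5) = -4*(-84) - 4*24 = 240
T(6) = -4*240 - 4*(-84) = -624
T(7) = -4*(-624) - 4*240 = 1536
T(8) = -4*1536 - 4*(-624) = -3648
T(9) = -4*(-3648) - 4*1536 = 8448
T(10) = -4*8448 - 4*(-3648) = -19200

-19200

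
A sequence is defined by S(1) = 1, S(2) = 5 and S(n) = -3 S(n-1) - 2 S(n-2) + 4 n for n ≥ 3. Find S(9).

-617

S(3) = -3·5 - 2·1 + 12 = -5
S(4) = -3·(-5) - 2·5 + 16 = 21
S(5) = -3·21 - 2·(-5) + 20 = -33
S(6) = -3·(-33) - 2·21 + 24 = 81
S(7) = -3·81 - 2·(-33) + 28 = -149
S(8) = -3·(-149) - 2·81 + 32 = 317
S(9) = -3·317 - 2·(-149) + 36 = -617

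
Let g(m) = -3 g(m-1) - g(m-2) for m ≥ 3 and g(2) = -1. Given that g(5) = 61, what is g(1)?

-5

Let g(1) = z.
g(3) = 3 - z
g(4) = -8 + 3z
g(5) = 21 - 8z
So 21 - 8z = 61, giving z = -5.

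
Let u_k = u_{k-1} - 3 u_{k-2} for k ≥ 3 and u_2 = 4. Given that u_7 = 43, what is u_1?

Let u_1 = x.
u_3 = 4 - 3x
u_4 = -8 - 3x
u_5 = -20 + 6x
u_6 = 4 + 15x
u_7 = 64 - 3x
So 64 - 3x = 43, giving x = 7.

7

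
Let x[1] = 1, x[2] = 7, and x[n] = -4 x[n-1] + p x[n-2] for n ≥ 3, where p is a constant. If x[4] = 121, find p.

x[3] = -28 + p
x[4] = 112 + 3p
So 112 + 3p = 121, giving p = 3.

3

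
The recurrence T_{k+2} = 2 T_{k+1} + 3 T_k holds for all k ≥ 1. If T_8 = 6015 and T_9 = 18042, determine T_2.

Rearranging, T_{k-2} = (T_k - 2 T_{k-1}) / 3.
T_7 = (18042 - 2(6015)) / 3 = 6012/3 = 2004
T_6 = (6015 - 2(2004)) / 3 = 2007/3 = 669
T_5 = (2004 - 2(669)) / 3 = 666/3 = 222
T_4 = (669 - 2(222)) / 3 = 225/3 = 75
T_3 = (222 - 2(75)) / 3 = 72/3 = 24
T_2 = (75 - 2(24)) / 3 = 27/3 = 9

9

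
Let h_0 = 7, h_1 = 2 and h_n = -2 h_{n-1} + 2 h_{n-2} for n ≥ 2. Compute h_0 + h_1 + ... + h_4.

h_2 = -2·2 + 2·7 = 10
h_3 = -2·10 + 2·2 = -16
h_4 = -2·(-16) + 2·10 = 52
Sum = 7 + 2 + 10 + (-16) + 52 = 55

55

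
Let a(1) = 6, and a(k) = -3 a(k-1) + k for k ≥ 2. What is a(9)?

36498

a(2) = -3·6 + 2 = -16
a(3) = -3·(-16) + 3 = 51
a(4) = -3·51 + 4 = -149
a(5) = -3·(-149) + 5 = 452
a(6) = -3·452 + 6 = -1350
a(7) = -3·(-1350) + 7 = 4057
a(8) = -3·4057 + 8 = -12163
a(9) = -3·(-12163) + 9 = 36498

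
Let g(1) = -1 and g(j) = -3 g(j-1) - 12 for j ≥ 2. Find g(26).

-1694577218889

The fixed point is -12/(1 + 3) = -3, so g(j) + 3 = -3(g(j-1) + 3).
Hence g(j) = 2·(-3)^{j-1} - 3.
g(26) = 2·(-3)^{25} - 3 = 2·-847288609443 - 3 = -1694577218889.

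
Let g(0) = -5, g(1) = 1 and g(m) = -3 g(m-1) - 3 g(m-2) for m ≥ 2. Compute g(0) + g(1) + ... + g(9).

761

g(2) = -3·1 - 3·(-5) = 12
g(3) = -3·12 - 3·1 = -39
g(4) = -3·(-39) - 3·12 = 81
g(5) = -3·81 - 3·(-39) = -126
g(6) = -3·(-126) - 3·81 = 135
g(7) = -3·135 - 3·(-126) = -27
g(8) = -3·(-27) - 3·135 = -324
g(9) = -3·(-324) - 3·(-27) = 1053
Sum = (-5) + 1 + 12 + (-39) + 81 + (-126) + 135 + (-27) + (-324) + 1053 = 761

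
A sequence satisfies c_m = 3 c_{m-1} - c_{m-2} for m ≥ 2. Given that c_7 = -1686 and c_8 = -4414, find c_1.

-6

Rearranging, c_{m-2} = -(c_m - 3 c_{m-1}).
c_6 = -(-4414 - 3(-1686)) = -644
c_5 = -(-1686 - 3(-644)) = -246
c_4 = -(-644 - 3(-246)) = -94
c_3 = -(-246 - 3(-94)) = -36
c_2 = -(-94 - 3(-36)) = -14
c_1 = -(-36 - 3(-14)) = -6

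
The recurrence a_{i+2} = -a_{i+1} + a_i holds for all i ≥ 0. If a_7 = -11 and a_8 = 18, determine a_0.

Rearranging, a_{i-2} = a_i + a_{i-1}.
a_6 = 18 + (-11) = 7
a_5 = -11 + 7 = -4
a_4 = 7 + (-4) = 3
a_3 = -4 + 3 = -1
a_2 = 3 + (-1) = 2
a_1 = -1 + 2 = 1
a_0 = 2 + 1 = 3

3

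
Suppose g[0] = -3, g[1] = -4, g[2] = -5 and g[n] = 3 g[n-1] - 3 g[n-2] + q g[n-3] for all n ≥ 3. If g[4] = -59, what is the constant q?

g[3] = -3 - 3q
g[4] = 6 - 13q
So 6 - 13q = -59, giving q = 5.

5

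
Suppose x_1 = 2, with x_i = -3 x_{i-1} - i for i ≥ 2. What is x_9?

15990

x_2 = -3(2) - 2 = -8
x_3 = -3(-8) - 3 = 21
x_4 = -3(21) - 4 = -67
x_5 = -3(-67) - 5 = 196
x_6 = -3(196) - 6 = -594
x_7 = -3(-594) - 7 = 1775
x_8 = -3(1775) - 8 = -5333
x_9 = -3(-5333) - 9 = 15990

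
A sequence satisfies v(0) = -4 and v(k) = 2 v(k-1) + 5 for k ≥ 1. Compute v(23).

The fixed point is 5/(1 - 2) = -5, so v(k) + 5 = 2(v(k-1) + 5).
Hence v(k) = 1·2^k - 5.
v(23) = 1·2^{23} - 5 = 1·8388608 - 5 = 8388603.

8388603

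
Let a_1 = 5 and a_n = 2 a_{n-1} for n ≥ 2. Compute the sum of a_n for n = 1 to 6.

a_2 = 2*5 = 10
a_3 = 2*10 = 20
a_4 = 2*20 = 40
a_5 = 2*40 = 80
a_6 = 2*80 = 160
Sum = 5 + 10 + 20 + 40 + 80 + 160 = 315

315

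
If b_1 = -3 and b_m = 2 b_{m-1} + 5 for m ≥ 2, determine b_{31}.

2147483643

The fixed point is 5/(1 - 2) = -5, so b_m + 5 = 2(b_{m-1} + 5).
Hence b_m = 2·2^{m-1} - 5.
b_{31} = 2·2^{30} - 5 = 2·1073741824 - 5 = 2147483643.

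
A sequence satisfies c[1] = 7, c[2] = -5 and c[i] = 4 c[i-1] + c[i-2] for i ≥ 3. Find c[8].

c[3] = 4·(-5) + 7 = -13
c[4] = 4·(-13) + (-5) = -57
c[5] = 4·(-57) + (-13) = -241
c[6] = 4·(-241) + (-57) = -1021
c[7] = 4·(-1021) + (-241) = -4325
c[8] = 4·(-4325) + (-1021) = -18321

-18321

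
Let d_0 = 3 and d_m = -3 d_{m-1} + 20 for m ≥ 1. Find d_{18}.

The fixed point is 20/(1 + 3) = 5, so d_m - 5 = -3(d_{m-1} - 5).
Hence d_m = -2·(-3)^m + 5.
d_{18} = -2·(-3)^{18} + 5 = -2·387420489 + 5 = -774840973.

-774840973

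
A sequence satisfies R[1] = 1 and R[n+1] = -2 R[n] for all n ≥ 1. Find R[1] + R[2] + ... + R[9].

R[2] = -2*1 = -2
R[3] = -2*(-2) = 4
R[4] = -2*4 = -8
R[5] = -2*(-8) = 16
R[6] = -2*16 = -32
R[7] = -2*(-32) = 64
R[8] = -2*64 = -128
R[9] = -2*(-128) = 256
Sum = 1 + (-2) + 4 + (-8) + 16 + (-32) + 64 + (-128) + 256 = 171

171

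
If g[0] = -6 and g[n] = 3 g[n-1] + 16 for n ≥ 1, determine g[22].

The fixed point is 16/(1 - 3) = -8, so g[n] + 8 = 3(g[n-1] + 8).
Hence g[n] = 2·3^n - 8.
g[22] = 2·3^{22} - 8 = 2·31381059609 - 8 = 62762119210.

62762119210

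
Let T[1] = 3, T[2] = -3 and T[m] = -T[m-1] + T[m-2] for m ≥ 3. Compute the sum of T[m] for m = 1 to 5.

T[3] = -(-3) + 3 = 6
T[4] = -6 + (-3) = -9
T[5] = -(-9) + 6 = 15
Sum = 3 + (-3) + 6 + (-9) + 15 = 12

12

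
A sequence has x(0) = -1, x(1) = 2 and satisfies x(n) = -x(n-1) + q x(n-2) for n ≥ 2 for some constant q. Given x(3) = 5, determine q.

x(2) = -2 - q
x(3) = 2 + 3q
So 2 + 3q = 5, giving q = 1.

1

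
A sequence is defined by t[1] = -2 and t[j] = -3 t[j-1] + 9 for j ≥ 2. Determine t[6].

t[2] = -3*(-2) + 9 = 15
t[3] = -3*15 + 9 = -36
t[4] = -3*(-36) + 9 = 117
t[5] = -3*117 + 9 = -342
t[6] = -3*(-342) + 9 = 1035

1035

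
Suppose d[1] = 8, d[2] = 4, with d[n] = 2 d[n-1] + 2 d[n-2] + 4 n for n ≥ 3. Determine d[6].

784

d[3] = 2·4 + 2·8 + 12 = 36
d[4] = 2·36 + 2·4 + 16 = 96
d[5] = 2·96 + 2·36 + 20 = 284
d[6] = 2·284 + 2·96 + 24 = 784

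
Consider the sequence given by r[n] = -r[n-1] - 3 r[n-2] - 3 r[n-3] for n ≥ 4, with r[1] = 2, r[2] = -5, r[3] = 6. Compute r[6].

-21

r[4] = -6 - 3·(-5) - 3·2 = 3
r[5] = -3 - 3·6 - 3·(-5) = -6
r[6] = -(-6) - 3·3 - 3·6 = -21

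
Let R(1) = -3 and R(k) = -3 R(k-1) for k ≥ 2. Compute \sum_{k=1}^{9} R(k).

-14763

R(2) = -3*(-3) = 9
R(3) = -3*9 = -27
R(4) = -3*(-27) = 81
R(5) = -3*81 = -243
R(6) = -3*(-243) = 729
R(7) = -3*729 = -2187
R(8) = -3*(-2187) = 6561
R(9) = -3*6561 = -19683
Sum = (-3) + 9 + (-27) + 81 + (-243) + 729 + (-2187) + 6561 + (-19683) = -14763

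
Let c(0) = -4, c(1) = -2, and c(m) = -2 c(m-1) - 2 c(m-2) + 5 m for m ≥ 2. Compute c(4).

26

c(2) = -2*(-2) - 2*(-4) + 10 = 22
c(3) = -2*22 - 2*(-2) + 15 = -25
c(4) = -2*(-25) - 2*22 + 20 = 26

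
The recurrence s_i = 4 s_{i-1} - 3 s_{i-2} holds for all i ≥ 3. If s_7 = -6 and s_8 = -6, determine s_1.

Rearranging, s_{i-2} = (s_i - 4 s_{i-1}) / -3.
s_6 = (-6 - 4(-6)) / -3 = 18/-3 = -6
s_5 = (-6 - 4(-6)) / -3 = 18/-3 = -6
s_4 = (-6 - 4(-6)) / -3 = 18/-3 = -6
s_3 = (-6 - 4(-6)) / -3 = 18/-3 = -6
s_2 = (-6 - 4(-6)) / -3 = 18/-3 = -6
s_1 = (-6 - 4(-6)) / -3 = 18/-3 = -6

-6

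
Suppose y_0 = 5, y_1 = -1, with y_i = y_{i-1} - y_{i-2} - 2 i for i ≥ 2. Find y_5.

y_2 = (-1) - 5 - 4 = -10
y_3 = (-10) - (-1) - 6 = -15
y_4 = (-15) - (-10) - 8 = -13
y_5 = (-13) - (-15) - 10 = -8

-8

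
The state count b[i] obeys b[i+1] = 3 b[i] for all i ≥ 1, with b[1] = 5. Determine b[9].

32805

b[2] = 3·5 = 15
b[3] = 3·15 = 45
b[4] = 3·45 = 135
b[5] = 3·135 = 405
b[6] = 3·405 = 1215
b[7] = 3·1215 = 3645
b[8] = 3·3645 = 10935
b[9] = 3·10935 = 32805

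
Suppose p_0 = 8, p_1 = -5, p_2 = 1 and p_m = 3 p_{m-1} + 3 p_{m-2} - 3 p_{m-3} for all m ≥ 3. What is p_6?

-1305

p_3 = 3·1 + 3·(-5) - 3·8 = -36
p_4 = 3·(-36) + 3·1 - 3·(-5) = -90
p_5 = 3·(-90) + 3·(-36) - 3·1 = -381
p_6 = 3·(-381) + 3·(-90) - 3·(-36) = -1305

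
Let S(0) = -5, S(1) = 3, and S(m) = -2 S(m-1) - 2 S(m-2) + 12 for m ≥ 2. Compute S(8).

S(2) = -2*3 - 2*(-5) + 12 = 16
S(3) = -2*16 - 2*3 + 12 = -26
S(4) = -2*(-26) - 2*16 + 12 = 32
S(5) = -2*32 - 2*(-26) + 12 = 0
S(6) = -2*0 - 2*32 + 12 = -52
S(7) = -2*(-52) - 2*0 + 12 = 116
S(8) = -2*116 - 2*(-52) + 12 = -116

-116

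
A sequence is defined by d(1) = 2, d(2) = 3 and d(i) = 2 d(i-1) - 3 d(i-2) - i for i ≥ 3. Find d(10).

-229

d(3) = 2·3 - 3·2 - 3 = -3
d(4) = 2·(-3) - 3·3 - 4 = -19
d(5) = 2·(-19) - 3·(-3) - 5 = -34
d(6) = 2·(-34) - 3·(-19) - 6 = -17
d(7) = 2·(-17) - 3·(-34) - 7 = 61
d(8) = 2·61 - 3·(-17) - 8 = 165
d(9) = 2·165 - 3·61 - 9 = 138
d(10) = 2·138 - 3·165 - 10 = -229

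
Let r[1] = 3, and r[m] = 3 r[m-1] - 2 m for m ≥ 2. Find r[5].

47

r[2] = 3*3 - 4 = 5
r[3] = 3*5 - 6 = 9
r[4] = 3*9 - 8 = 19
r[5] = 3*19 - 10 = 47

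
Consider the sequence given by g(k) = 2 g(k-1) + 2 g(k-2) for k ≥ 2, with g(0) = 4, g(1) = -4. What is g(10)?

-7168

g(2) = 2*(-4) + 2*4 = 0
g(3) = 2*0 + 2*(-4) = -8
g(4) = 2*(-8) + 2*0 = -16
g(5) = 2*(-16) + 2*(-8) = -48
g(6) = 2*(-48) + 2*(-16) = -128
g(7) = 2*(-128) + 2*(-48) = -352
g(8) = 2*(-352) + 2*(-128) = -960
g(9) = 2*(-960) + 2*(-352) = -2624
g(10) = 2*(-2624) + 2*(-960) = -7168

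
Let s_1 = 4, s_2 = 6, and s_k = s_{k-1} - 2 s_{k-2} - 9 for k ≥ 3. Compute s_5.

-19

s_3 = 6 - 2·4 - 9 = -11
s_4 = (-11) - 2·6 - 9 = -32
s_5 = (-32) - 2·(-11) - 9 = -19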